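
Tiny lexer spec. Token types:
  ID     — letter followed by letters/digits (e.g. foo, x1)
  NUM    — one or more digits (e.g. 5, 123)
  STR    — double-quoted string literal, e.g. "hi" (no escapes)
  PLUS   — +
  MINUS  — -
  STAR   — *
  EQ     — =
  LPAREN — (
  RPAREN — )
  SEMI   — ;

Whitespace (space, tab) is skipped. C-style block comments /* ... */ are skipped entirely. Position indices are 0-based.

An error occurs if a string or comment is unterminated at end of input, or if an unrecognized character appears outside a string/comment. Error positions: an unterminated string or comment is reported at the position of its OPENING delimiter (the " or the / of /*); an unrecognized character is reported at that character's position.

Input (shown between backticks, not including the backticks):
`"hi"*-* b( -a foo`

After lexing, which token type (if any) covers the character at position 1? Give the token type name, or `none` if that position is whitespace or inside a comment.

Answer: STR

Derivation:
pos=0: enter STRING mode
pos=0: emit STR "hi" (now at pos=4)
pos=4: emit STAR '*'
pos=5: emit MINUS '-'
pos=6: emit STAR '*'
pos=8: emit ID 'b' (now at pos=9)
pos=9: emit LPAREN '('
pos=11: emit MINUS '-'
pos=12: emit ID 'a' (now at pos=13)
pos=14: emit ID 'foo' (now at pos=17)
DONE. 9 tokens: [STR, STAR, MINUS, STAR, ID, LPAREN, MINUS, ID, ID]
Position 1: char is 'h' -> STR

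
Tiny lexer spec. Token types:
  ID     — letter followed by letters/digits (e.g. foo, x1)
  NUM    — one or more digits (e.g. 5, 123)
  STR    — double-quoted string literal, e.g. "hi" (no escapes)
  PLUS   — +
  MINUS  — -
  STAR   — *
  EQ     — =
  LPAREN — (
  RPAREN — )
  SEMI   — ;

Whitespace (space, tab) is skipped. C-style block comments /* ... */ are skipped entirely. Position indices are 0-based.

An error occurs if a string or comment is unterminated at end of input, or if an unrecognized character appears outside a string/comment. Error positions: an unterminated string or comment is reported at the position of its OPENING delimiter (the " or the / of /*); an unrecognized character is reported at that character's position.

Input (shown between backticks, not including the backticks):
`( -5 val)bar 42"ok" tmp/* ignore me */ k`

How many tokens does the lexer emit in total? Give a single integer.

Answer: 10

Derivation:
pos=0: emit LPAREN '('
pos=2: emit MINUS '-'
pos=3: emit NUM '5' (now at pos=4)
pos=5: emit ID 'val' (now at pos=8)
pos=8: emit RPAREN ')'
pos=9: emit ID 'bar' (now at pos=12)
pos=13: emit NUM '42' (now at pos=15)
pos=15: enter STRING mode
pos=15: emit STR "ok" (now at pos=19)
pos=20: emit ID 'tmp' (now at pos=23)
pos=23: enter COMMENT mode (saw '/*')
exit COMMENT mode (now at pos=38)
pos=39: emit ID 'k' (now at pos=40)
DONE. 10 tokens: [LPAREN, MINUS, NUM, ID, RPAREN, ID, NUM, STR, ID, ID]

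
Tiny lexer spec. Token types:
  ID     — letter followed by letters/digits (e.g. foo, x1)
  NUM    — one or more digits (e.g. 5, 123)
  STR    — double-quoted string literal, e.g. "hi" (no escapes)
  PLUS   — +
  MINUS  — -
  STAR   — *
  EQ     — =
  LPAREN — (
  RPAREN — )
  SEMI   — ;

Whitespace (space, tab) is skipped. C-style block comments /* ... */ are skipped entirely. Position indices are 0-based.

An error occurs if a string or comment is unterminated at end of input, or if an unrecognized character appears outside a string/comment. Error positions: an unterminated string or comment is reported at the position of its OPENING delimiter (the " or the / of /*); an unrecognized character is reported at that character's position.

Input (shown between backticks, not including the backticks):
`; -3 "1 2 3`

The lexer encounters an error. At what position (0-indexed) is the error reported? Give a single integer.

Answer: 5

Derivation:
pos=0: emit SEMI ';'
pos=2: emit MINUS '-'
pos=3: emit NUM '3' (now at pos=4)
pos=5: enter STRING mode
pos=5: ERROR — unterminated string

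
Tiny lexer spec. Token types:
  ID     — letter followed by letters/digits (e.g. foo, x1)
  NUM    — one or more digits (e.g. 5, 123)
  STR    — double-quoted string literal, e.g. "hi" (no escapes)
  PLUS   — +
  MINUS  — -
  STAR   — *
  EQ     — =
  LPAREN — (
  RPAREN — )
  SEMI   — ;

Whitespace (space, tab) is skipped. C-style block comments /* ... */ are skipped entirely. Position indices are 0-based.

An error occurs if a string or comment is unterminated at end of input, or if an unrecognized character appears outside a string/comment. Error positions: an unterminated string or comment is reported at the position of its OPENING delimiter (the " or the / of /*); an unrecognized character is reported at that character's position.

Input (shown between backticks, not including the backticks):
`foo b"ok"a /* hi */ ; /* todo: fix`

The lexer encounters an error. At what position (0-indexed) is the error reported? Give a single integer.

Answer: 22

Derivation:
pos=0: emit ID 'foo' (now at pos=3)
pos=4: emit ID 'b' (now at pos=5)
pos=5: enter STRING mode
pos=5: emit STR "ok" (now at pos=9)
pos=9: emit ID 'a' (now at pos=10)
pos=11: enter COMMENT mode (saw '/*')
exit COMMENT mode (now at pos=19)
pos=20: emit SEMI ';'
pos=22: enter COMMENT mode (saw '/*')
pos=22: ERROR — unterminated comment (reached EOF)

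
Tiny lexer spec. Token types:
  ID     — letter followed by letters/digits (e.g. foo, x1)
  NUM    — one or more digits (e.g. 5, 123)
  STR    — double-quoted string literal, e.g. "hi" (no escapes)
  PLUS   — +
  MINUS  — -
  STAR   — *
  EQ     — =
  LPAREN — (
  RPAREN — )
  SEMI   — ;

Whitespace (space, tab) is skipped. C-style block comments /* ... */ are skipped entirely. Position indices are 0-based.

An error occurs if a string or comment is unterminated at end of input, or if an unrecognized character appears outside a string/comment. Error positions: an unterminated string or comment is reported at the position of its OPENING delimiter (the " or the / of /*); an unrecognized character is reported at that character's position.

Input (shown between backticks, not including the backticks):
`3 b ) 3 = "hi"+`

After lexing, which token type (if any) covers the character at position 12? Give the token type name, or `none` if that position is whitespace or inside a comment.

pos=0: emit NUM '3' (now at pos=1)
pos=2: emit ID 'b' (now at pos=3)
pos=4: emit RPAREN ')'
pos=6: emit NUM '3' (now at pos=7)
pos=8: emit EQ '='
pos=10: enter STRING mode
pos=10: emit STR "hi" (now at pos=14)
pos=14: emit PLUS '+'
DONE. 7 tokens: [NUM, ID, RPAREN, NUM, EQ, STR, PLUS]
Position 12: char is 'i' -> STR

Answer: STR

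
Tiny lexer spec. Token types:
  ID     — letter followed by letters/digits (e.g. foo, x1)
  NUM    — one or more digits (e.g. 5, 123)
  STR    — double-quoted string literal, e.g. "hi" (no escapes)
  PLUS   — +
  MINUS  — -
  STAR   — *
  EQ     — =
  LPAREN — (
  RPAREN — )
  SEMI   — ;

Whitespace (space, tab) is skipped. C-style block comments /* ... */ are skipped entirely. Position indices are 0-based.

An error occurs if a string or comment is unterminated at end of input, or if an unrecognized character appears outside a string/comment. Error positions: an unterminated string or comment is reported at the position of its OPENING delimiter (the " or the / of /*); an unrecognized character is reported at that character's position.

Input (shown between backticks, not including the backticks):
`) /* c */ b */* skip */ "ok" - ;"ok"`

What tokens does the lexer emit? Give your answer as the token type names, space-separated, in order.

pos=0: emit RPAREN ')'
pos=2: enter COMMENT mode (saw '/*')
exit COMMENT mode (now at pos=9)
pos=10: emit ID 'b' (now at pos=11)
pos=12: emit STAR '*'
pos=13: enter COMMENT mode (saw '/*')
exit COMMENT mode (now at pos=23)
pos=24: enter STRING mode
pos=24: emit STR "ok" (now at pos=28)
pos=29: emit MINUS '-'
pos=31: emit SEMI ';'
pos=32: enter STRING mode
pos=32: emit STR "ok" (now at pos=36)
DONE. 7 tokens: [RPAREN, ID, STAR, STR, MINUS, SEMI, STR]

Answer: RPAREN ID STAR STR MINUS SEMI STR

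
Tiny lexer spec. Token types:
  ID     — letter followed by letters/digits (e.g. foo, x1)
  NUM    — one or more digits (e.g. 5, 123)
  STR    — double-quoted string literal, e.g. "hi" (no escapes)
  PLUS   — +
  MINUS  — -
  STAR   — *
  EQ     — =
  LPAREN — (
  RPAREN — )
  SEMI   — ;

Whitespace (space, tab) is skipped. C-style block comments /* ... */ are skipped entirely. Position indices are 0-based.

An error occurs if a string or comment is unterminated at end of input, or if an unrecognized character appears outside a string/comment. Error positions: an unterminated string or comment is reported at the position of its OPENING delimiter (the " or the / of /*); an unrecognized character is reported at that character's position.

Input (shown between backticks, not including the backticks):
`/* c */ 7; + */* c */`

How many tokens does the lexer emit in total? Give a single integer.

Answer: 4

Derivation:
pos=0: enter COMMENT mode (saw '/*')
exit COMMENT mode (now at pos=7)
pos=8: emit NUM '7' (now at pos=9)
pos=9: emit SEMI ';'
pos=11: emit PLUS '+'
pos=13: emit STAR '*'
pos=14: enter COMMENT mode (saw '/*')
exit COMMENT mode (now at pos=21)
DONE. 4 tokens: [NUM, SEMI, PLUS, STAR]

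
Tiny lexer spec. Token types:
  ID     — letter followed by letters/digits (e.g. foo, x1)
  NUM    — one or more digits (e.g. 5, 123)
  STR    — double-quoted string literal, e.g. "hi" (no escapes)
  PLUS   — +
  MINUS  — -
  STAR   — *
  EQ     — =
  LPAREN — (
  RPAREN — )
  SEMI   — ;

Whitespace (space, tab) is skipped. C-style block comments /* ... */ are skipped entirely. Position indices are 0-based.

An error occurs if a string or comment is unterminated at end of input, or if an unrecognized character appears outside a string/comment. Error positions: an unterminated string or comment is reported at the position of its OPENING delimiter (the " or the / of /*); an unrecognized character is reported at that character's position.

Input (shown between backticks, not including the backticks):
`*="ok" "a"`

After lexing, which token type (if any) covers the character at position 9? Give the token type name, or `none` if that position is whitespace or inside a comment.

pos=0: emit STAR '*'
pos=1: emit EQ '='
pos=2: enter STRING mode
pos=2: emit STR "ok" (now at pos=6)
pos=7: enter STRING mode
pos=7: emit STR "a" (now at pos=10)
DONE. 4 tokens: [STAR, EQ, STR, STR]
Position 9: char is '"' -> STR

Answer: STR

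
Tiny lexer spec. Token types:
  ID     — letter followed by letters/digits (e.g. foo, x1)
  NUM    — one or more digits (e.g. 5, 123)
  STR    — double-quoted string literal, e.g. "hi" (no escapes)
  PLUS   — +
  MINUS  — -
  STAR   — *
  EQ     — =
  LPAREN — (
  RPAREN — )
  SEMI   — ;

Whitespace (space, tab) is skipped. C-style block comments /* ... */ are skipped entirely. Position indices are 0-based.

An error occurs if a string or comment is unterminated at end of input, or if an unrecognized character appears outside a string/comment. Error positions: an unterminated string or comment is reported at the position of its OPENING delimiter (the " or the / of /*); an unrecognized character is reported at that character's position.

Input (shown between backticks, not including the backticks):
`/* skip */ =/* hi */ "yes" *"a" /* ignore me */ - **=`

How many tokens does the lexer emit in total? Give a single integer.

Answer: 8

Derivation:
pos=0: enter COMMENT mode (saw '/*')
exit COMMENT mode (now at pos=10)
pos=11: emit EQ '='
pos=12: enter COMMENT mode (saw '/*')
exit COMMENT mode (now at pos=20)
pos=21: enter STRING mode
pos=21: emit STR "yes" (now at pos=26)
pos=27: emit STAR '*'
pos=28: enter STRING mode
pos=28: emit STR "a" (now at pos=31)
pos=32: enter COMMENT mode (saw '/*')
exit COMMENT mode (now at pos=47)
pos=48: emit MINUS '-'
pos=50: emit STAR '*'
pos=51: emit STAR '*'
pos=52: emit EQ '='
DONE. 8 tokens: [EQ, STR, STAR, STR, MINUS, STAR, STAR, EQ]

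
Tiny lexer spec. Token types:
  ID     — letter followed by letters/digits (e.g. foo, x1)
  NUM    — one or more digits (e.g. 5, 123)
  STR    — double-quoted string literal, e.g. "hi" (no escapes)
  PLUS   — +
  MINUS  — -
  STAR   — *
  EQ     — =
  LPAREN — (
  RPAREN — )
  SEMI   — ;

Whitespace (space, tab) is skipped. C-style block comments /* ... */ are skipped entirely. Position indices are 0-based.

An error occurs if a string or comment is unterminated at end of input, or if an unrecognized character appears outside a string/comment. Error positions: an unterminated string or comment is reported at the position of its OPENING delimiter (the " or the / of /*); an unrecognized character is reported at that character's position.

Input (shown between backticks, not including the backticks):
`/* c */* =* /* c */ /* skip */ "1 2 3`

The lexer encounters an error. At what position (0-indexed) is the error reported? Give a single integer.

pos=0: enter COMMENT mode (saw '/*')
exit COMMENT mode (now at pos=7)
pos=7: emit STAR '*'
pos=9: emit EQ '='
pos=10: emit STAR '*'
pos=12: enter COMMENT mode (saw '/*')
exit COMMENT mode (now at pos=19)
pos=20: enter COMMENT mode (saw '/*')
exit COMMENT mode (now at pos=30)
pos=31: enter STRING mode
pos=31: ERROR — unterminated string

Answer: 31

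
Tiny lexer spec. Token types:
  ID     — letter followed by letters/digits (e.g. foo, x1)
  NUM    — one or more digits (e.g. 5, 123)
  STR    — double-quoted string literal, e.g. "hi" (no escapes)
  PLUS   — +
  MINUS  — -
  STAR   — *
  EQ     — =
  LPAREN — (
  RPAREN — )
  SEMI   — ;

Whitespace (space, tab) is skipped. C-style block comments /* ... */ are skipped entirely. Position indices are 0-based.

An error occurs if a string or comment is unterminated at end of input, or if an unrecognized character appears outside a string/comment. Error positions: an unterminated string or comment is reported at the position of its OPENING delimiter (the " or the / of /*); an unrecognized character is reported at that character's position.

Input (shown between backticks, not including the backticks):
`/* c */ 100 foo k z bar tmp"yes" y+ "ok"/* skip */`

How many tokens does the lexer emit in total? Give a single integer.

pos=0: enter COMMENT mode (saw '/*')
exit COMMENT mode (now at pos=7)
pos=8: emit NUM '100' (now at pos=11)
pos=12: emit ID 'foo' (now at pos=15)
pos=16: emit ID 'k' (now at pos=17)
pos=18: emit ID 'z' (now at pos=19)
pos=20: emit ID 'bar' (now at pos=23)
pos=24: emit ID 'tmp' (now at pos=27)
pos=27: enter STRING mode
pos=27: emit STR "yes" (now at pos=32)
pos=33: emit ID 'y' (now at pos=34)
pos=34: emit PLUS '+'
pos=36: enter STRING mode
pos=36: emit STR "ok" (now at pos=40)
pos=40: enter COMMENT mode (saw '/*')
exit COMMENT mode (now at pos=50)
DONE. 10 tokens: [NUM, ID, ID, ID, ID, ID, STR, ID, PLUS, STR]

Answer: 10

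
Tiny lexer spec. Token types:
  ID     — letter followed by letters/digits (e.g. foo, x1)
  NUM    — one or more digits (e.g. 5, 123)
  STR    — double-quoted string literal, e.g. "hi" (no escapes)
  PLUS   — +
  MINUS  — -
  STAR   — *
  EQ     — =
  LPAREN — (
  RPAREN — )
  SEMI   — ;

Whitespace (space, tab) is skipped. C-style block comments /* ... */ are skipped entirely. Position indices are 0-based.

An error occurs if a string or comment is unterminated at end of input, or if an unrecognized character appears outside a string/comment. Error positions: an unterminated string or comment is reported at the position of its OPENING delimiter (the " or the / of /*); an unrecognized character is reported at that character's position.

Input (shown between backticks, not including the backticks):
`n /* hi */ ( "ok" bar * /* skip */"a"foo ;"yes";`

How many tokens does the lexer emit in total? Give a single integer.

pos=0: emit ID 'n' (now at pos=1)
pos=2: enter COMMENT mode (saw '/*')
exit COMMENT mode (now at pos=10)
pos=11: emit LPAREN '('
pos=13: enter STRING mode
pos=13: emit STR "ok" (now at pos=17)
pos=18: emit ID 'bar' (now at pos=21)
pos=22: emit STAR '*'
pos=24: enter COMMENT mode (saw '/*')
exit COMMENT mode (now at pos=34)
pos=34: enter STRING mode
pos=34: emit STR "a" (now at pos=37)
pos=37: emit ID 'foo' (now at pos=40)
pos=41: emit SEMI ';'
pos=42: enter STRING mode
pos=42: emit STR "yes" (now at pos=47)
pos=47: emit SEMI ';'
DONE. 10 tokens: [ID, LPAREN, STR, ID, STAR, STR, ID, SEMI, STR, SEMI]

Answer: 10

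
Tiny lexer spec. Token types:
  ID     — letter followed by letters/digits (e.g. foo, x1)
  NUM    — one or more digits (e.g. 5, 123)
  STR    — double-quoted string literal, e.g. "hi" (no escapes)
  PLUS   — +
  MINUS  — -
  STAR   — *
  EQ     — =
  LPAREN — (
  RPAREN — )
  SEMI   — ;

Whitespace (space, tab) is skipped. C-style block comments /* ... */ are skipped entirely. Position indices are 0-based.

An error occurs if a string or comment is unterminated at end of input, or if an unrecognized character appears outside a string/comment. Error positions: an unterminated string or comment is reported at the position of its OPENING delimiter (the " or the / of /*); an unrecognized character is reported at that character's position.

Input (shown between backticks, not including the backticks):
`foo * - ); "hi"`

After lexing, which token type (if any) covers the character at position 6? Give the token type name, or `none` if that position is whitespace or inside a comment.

pos=0: emit ID 'foo' (now at pos=3)
pos=4: emit STAR '*'
pos=6: emit MINUS '-'
pos=8: emit RPAREN ')'
pos=9: emit SEMI ';'
pos=11: enter STRING mode
pos=11: emit STR "hi" (now at pos=15)
DONE. 6 tokens: [ID, STAR, MINUS, RPAREN, SEMI, STR]
Position 6: char is '-' -> MINUS

Answer: MINUS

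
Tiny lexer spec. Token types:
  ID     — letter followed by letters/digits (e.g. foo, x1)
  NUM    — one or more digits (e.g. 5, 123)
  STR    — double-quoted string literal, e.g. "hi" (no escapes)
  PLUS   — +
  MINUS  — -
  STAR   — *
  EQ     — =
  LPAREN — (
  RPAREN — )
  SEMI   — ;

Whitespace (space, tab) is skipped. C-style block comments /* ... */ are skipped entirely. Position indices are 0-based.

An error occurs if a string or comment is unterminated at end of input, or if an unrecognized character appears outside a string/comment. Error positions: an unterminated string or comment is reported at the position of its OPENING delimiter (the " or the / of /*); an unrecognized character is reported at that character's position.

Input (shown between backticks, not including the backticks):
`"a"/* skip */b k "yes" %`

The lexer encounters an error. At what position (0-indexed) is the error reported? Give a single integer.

pos=0: enter STRING mode
pos=0: emit STR "a" (now at pos=3)
pos=3: enter COMMENT mode (saw '/*')
exit COMMENT mode (now at pos=13)
pos=13: emit ID 'b' (now at pos=14)
pos=15: emit ID 'k' (now at pos=16)
pos=17: enter STRING mode
pos=17: emit STR "yes" (now at pos=22)
pos=23: ERROR — unrecognized char '%'

Answer: 23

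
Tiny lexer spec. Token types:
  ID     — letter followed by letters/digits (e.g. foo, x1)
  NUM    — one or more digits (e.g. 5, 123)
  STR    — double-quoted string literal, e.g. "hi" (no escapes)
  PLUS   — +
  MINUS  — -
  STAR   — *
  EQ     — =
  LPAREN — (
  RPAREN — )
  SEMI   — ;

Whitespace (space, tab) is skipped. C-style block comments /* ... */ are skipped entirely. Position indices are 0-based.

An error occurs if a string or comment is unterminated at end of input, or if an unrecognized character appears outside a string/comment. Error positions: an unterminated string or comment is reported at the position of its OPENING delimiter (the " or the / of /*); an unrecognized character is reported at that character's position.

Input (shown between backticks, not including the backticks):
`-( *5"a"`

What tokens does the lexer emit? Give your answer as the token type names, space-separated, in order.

Answer: MINUS LPAREN STAR NUM STR

Derivation:
pos=0: emit MINUS '-'
pos=1: emit LPAREN '('
pos=3: emit STAR '*'
pos=4: emit NUM '5' (now at pos=5)
pos=5: enter STRING mode
pos=5: emit STR "a" (now at pos=8)
DONE. 5 tokens: [MINUS, LPAREN, STAR, NUM, STR]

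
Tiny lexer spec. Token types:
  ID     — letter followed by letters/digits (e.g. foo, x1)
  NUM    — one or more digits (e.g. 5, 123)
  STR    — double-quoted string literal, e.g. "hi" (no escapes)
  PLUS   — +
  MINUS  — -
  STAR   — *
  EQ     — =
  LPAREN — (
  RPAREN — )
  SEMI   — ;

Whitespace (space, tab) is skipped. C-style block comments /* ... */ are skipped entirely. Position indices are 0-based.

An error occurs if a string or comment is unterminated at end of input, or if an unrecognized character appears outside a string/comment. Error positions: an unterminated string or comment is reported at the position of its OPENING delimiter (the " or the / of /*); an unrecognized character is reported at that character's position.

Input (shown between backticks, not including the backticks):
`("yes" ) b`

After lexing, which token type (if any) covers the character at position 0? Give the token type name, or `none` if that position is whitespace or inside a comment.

pos=0: emit LPAREN '('
pos=1: enter STRING mode
pos=1: emit STR "yes" (now at pos=6)
pos=7: emit RPAREN ')'
pos=9: emit ID 'b' (now at pos=10)
DONE. 4 tokens: [LPAREN, STR, RPAREN, ID]
Position 0: char is '(' -> LPAREN

Answer: LPAREN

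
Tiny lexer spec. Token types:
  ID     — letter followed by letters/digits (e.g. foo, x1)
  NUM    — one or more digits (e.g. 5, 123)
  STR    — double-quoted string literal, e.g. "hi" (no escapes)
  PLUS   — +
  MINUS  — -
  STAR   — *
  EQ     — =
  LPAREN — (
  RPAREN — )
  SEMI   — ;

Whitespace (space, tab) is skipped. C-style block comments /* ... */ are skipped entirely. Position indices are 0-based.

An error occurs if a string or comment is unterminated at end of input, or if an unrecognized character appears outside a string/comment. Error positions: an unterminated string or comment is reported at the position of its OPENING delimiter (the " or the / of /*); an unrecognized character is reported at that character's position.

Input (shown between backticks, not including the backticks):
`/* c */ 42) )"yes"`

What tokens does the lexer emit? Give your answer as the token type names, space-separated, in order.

Answer: NUM RPAREN RPAREN STR

Derivation:
pos=0: enter COMMENT mode (saw '/*')
exit COMMENT mode (now at pos=7)
pos=8: emit NUM '42' (now at pos=10)
pos=10: emit RPAREN ')'
pos=12: emit RPAREN ')'
pos=13: enter STRING mode
pos=13: emit STR "yes" (now at pos=18)
DONE. 4 tokens: [NUM, RPAREN, RPAREN, STR]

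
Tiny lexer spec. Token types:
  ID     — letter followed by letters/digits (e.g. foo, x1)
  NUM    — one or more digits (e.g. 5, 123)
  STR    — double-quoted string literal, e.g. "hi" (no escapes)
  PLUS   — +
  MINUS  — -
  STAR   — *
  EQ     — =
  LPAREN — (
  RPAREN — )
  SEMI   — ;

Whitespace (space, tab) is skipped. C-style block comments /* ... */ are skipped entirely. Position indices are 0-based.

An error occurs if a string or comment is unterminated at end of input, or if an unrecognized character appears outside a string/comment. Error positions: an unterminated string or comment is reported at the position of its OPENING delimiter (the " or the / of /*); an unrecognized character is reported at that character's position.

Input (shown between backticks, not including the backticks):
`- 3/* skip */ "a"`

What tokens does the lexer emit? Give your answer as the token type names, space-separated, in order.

pos=0: emit MINUS '-'
pos=2: emit NUM '3' (now at pos=3)
pos=3: enter COMMENT mode (saw '/*')
exit COMMENT mode (now at pos=13)
pos=14: enter STRING mode
pos=14: emit STR "a" (now at pos=17)
DONE. 3 tokens: [MINUS, NUM, STR]

Answer: MINUS NUM STR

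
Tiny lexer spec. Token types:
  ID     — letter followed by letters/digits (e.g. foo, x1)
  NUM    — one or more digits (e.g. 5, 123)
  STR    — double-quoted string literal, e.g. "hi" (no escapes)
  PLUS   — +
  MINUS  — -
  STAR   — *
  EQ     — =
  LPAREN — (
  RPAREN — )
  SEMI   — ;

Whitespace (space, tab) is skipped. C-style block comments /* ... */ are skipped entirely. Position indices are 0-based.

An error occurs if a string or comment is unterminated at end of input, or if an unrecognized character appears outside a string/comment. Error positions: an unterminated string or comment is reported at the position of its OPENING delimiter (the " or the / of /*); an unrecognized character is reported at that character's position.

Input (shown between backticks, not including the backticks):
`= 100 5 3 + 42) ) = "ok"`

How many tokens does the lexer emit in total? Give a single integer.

Answer: 10

Derivation:
pos=0: emit EQ '='
pos=2: emit NUM '100' (now at pos=5)
pos=6: emit NUM '5' (now at pos=7)
pos=8: emit NUM '3' (now at pos=9)
pos=10: emit PLUS '+'
pos=12: emit NUM '42' (now at pos=14)
pos=14: emit RPAREN ')'
pos=16: emit RPAREN ')'
pos=18: emit EQ '='
pos=20: enter STRING mode
pos=20: emit STR "ok" (now at pos=24)
DONE. 10 tokens: [EQ, NUM, NUM, NUM, PLUS, NUM, RPAREN, RPAREN, EQ, STR]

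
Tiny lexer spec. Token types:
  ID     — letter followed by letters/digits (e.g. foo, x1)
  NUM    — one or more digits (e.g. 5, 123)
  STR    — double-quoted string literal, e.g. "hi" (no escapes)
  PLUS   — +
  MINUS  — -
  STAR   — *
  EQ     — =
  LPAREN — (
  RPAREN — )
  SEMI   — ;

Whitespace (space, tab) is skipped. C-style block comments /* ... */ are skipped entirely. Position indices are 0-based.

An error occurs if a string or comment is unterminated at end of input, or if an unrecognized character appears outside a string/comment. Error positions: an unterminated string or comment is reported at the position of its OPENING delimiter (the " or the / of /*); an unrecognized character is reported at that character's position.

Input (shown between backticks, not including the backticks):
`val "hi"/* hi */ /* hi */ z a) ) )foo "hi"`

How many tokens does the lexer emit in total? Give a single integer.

Answer: 9

Derivation:
pos=0: emit ID 'val' (now at pos=3)
pos=4: enter STRING mode
pos=4: emit STR "hi" (now at pos=8)
pos=8: enter COMMENT mode (saw '/*')
exit COMMENT mode (now at pos=16)
pos=17: enter COMMENT mode (saw '/*')
exit COMMENT mode (now at pos=25)
pos=26: emit ID 'z' (now at pos=27)
pos=28: emit ID 'a' (now at pos=29)
pos=29: emit RPAREN ')'
pos=31: emit RPAREN ')'
pos=33: emit RPAREN ')'
pos=34: emit ID 'foo' (now at pos=37)
pos=38: enter STRING mode
pos=38: emit STR "hi" (now at pos=42)
DONE. 9 tokens: [ID, STR, ID, ID, RPAREN, RPAREN, RPAREN, ID, STR]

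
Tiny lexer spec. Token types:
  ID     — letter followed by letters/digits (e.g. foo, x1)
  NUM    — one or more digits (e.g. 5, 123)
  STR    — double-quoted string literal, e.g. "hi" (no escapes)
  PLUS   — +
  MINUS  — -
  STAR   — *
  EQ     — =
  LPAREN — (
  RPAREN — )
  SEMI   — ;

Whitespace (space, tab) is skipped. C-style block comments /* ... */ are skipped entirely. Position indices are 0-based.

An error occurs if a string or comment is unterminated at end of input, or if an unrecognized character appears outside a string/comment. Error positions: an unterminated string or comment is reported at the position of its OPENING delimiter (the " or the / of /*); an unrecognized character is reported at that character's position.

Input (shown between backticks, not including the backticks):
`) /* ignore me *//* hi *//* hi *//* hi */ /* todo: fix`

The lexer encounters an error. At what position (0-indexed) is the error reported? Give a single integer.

Answer: 42

Derivation:
pos=0: emit RPAREN ')'
pos=2: enter COMMENT mode (saw '/*')
exit COMMENT mode (now at pos=17)
pos=17: enter COMMENT mode (saw '/*')
exit COMMENT mode (now at pos=25)
pos=25: enter COMMENT mode (saw '/*')
exit COMMENT mode (now at pos=33)
pos=33: enter COMMENT mode (saw '/*')
exit COMMENT mode (now at pos=41)
pos=42: enter COMMENT mode (saw '/*')
pos=42: ERROR — unterminated comment (reached EOF)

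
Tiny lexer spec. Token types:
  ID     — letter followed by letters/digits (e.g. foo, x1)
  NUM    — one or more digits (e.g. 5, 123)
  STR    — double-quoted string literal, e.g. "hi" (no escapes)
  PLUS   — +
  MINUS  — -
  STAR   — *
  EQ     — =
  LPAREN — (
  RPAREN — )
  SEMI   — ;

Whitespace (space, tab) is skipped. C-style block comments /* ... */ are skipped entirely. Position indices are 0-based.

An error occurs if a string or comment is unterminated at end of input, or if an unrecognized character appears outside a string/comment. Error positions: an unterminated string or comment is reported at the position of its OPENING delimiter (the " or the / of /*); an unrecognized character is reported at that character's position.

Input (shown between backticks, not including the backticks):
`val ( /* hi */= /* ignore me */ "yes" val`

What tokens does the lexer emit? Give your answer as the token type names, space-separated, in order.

pos=0: emit ID 'val' (now at pos=3)
pos=4: emit LPAREN '('
pos=6: enter COMMENT mode (saw '/*')
exit COMMENT mode (now at pos=14)
pos=14: emit EQ '='
pos=16: enter COMMENT mode (saw '/*')
exit COMMENT mode (now at pos=31)
pos=32: enter STRING mode
pos=32: emit STR "yes" (now at pos=37)
pos=38: emit ID 'val' (now at pos=41)
DONE. 5 tokens: [ID, LPAREN, EQ, STR, ID]

Answer: ID LPAREN EQ STR ID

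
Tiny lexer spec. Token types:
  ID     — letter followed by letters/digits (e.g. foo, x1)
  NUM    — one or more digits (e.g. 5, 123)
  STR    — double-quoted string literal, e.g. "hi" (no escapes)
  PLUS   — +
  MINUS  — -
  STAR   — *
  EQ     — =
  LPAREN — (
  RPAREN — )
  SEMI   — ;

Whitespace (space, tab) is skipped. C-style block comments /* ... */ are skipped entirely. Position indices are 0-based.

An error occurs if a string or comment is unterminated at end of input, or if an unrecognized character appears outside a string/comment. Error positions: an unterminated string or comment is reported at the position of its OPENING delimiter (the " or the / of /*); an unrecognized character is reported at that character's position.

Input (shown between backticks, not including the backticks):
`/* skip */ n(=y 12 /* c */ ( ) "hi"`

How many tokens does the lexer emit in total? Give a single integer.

Answer: 8

Derivation:
pos=0: enter COMMENT mode (saw '/*')
exit COMMENT mode (now at pos=10)
pos=11: emit ID 'n' (now at pos=12)
pos=12: emit LPAREN '('
pos=13: emit EQ '='
pos=14: emit ID 'y' (now at pos=15)
pos=16: emit NUM '12' (now at pos=18)
pos=19: enter COMMENT mode (saw '/*')
exit COMMENT mode (now at pos=26)
pos=27: emit LPAREN '('
pos=29: emit RPAREN ')'
pos=31: enter STRING mode
pos=31: emit STR "hi" (now at pos=35)
DONE. 8 tokens: [ID, LPAREN, EQ, ID, NUM, LPAREN, RPAREN, STR]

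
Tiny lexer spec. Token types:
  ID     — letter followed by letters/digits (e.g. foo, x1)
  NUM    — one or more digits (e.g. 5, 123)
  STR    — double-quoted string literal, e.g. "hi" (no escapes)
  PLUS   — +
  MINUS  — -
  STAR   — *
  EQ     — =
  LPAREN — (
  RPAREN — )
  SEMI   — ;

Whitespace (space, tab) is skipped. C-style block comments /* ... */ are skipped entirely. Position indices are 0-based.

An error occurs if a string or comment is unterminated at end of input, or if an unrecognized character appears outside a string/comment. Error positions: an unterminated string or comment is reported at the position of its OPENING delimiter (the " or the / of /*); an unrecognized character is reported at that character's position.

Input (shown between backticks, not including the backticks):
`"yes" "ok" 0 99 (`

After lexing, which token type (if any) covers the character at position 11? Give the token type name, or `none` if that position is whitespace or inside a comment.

pos=0: enter STRING mode
pos=0: emit STR "yes" (now at pos=5)
pos=6: enter STRING mode
pos=6: emit STR "ok" (now at pos=10)
pos=11: emit NUM '0' (now at pos=12)
pos=13: emit NUM '99' (now at pos=15)
pos=16: emit LPAREN '('
DONE. 5 tokens: [STR, STR, NUM, NUM, LPAREN]
Position 11: char is '0' -> NUM

Answer: NUM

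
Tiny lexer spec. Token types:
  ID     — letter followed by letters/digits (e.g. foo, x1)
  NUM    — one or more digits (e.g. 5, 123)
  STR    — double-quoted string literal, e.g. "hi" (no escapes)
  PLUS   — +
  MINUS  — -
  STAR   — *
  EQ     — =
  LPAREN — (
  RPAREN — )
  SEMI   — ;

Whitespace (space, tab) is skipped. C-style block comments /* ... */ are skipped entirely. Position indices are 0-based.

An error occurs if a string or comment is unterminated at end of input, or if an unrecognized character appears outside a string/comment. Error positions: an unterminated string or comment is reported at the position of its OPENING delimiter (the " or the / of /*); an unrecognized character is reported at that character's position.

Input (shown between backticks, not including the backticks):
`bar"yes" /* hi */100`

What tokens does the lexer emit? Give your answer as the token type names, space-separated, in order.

pos=0: emit ID 'bar' (now at pos=3)
pos=3: enter STRING mode
pos=3: emit STR "yes" (now at pos=8)
pos=9: enter COMMENT mode (saw '/*')
exit COMMENT mode (now at pos=17)
pos=17: emit NUM '100' (now at pos=20)
DONE. 3 tokens: [ID, STR, NUM]

Answer: ID STR NUM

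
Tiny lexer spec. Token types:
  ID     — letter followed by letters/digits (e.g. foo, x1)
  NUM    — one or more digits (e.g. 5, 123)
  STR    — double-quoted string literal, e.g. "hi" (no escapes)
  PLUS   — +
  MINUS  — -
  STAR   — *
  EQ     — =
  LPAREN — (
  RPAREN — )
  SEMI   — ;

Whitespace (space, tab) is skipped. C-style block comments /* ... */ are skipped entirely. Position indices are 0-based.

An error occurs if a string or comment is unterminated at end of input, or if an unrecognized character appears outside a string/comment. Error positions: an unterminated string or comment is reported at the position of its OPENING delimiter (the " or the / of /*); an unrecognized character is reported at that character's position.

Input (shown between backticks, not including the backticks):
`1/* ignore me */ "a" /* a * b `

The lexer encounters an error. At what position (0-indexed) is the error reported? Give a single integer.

Answer: 21

Derivation:
pos=0: emit NUM '1' (now at pos=1)
pos=1: enter COMMENT mode (saw '/*')
exit COMMENT mode (now at pos=16)
pos=17: enter STRING mode
pos=17: emit STR "a" (now at pos=20)
pos=21: enter COMMENT mode (saw '/*')
pos=21: ERROR — unterminated comment (reached EOF)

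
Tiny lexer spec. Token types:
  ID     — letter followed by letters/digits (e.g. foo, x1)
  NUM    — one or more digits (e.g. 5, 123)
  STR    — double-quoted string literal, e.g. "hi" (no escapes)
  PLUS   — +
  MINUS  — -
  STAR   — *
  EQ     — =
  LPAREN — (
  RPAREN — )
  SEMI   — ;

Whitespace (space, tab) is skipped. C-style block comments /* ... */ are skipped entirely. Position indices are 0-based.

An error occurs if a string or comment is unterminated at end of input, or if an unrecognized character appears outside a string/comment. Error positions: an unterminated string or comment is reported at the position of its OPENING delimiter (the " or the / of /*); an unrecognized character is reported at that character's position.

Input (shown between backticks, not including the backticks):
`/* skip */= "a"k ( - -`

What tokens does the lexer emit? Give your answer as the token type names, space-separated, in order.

Answer: EQ STR ID LPAREN MINUS MINUS

Derivation:
pos=0: enter COMMENT mode (saw '/*')
exit COMMENT mode (now at pos=10)
pos=10: emit EQ '='
pos=12: enter STRING mode
pos=12: emit STR "a" (now at pos=15)
pos=15: emit ID 'k' (now at pos=16)
pos=17: emit LPAREN '('
pos=19: emit MINUS '-'
pos=21: emit MINUS '-'
DONE. 6 tokens: [EQ, STR, ID, LPAREN, MINUS, MINUS]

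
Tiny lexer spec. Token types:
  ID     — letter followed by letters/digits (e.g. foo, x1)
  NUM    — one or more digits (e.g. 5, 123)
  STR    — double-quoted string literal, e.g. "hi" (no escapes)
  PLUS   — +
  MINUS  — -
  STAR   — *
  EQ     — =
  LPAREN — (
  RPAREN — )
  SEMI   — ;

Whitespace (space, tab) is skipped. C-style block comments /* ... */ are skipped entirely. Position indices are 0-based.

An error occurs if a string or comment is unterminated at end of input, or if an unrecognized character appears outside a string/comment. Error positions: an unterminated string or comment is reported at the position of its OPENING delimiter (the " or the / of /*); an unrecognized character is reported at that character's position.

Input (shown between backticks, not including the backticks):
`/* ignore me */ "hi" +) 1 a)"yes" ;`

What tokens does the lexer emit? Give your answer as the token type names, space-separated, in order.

pos=0: enter COMMENT mode (saw '/*')
exit COMMENT mode (now at pos=15)
pos=16: enter STRING mode
pos=16: emit STR "hi" (now at pos=20)
pos=21: emit PLUS '+'
pos=22: emit RPAREN ')'
pos=24: emit NUM '1' (now at pos=25)
pos=26: emit ID 'a' (now at pos=27)
pos=27: emit RPAREN ')'
pos=28: enter STRING mode
pos=28: emit STR "yes" (now at pos=33)
pos=34: emit SEMI ';'
DONE. 8 tokens: [STR, PLUS, RPAREN, NUM, ID, RPAREN, STR, SEMI]

Answer: STR PLUS RPAREN NUM ID RPAREN STR SEMI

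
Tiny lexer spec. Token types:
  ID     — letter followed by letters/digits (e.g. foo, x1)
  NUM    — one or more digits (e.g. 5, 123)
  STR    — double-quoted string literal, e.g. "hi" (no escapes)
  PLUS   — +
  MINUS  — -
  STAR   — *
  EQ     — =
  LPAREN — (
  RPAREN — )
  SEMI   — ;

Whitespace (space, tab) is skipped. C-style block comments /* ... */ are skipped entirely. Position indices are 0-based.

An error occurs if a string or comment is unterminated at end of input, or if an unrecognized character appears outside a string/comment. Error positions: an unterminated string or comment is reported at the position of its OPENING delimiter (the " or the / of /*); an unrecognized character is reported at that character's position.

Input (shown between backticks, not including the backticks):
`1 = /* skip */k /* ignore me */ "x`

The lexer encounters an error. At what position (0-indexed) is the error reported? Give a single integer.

pos=0: emit NUM '1' (now at pos=1)
pos=2: emit EQ '='
pos=4: enter COMMENT mode (saw '/*')
exit COMMENT mode (now at pos=14)
pos=14: emit ID 'k' (now at pos=15)
pos=16: enter COMMENT mode (saw '/*')
exit COMMENT mode (now at pos=31)
pos=32: enter STRING mode
pos=32: ERROR — unterminated string

Answer: 32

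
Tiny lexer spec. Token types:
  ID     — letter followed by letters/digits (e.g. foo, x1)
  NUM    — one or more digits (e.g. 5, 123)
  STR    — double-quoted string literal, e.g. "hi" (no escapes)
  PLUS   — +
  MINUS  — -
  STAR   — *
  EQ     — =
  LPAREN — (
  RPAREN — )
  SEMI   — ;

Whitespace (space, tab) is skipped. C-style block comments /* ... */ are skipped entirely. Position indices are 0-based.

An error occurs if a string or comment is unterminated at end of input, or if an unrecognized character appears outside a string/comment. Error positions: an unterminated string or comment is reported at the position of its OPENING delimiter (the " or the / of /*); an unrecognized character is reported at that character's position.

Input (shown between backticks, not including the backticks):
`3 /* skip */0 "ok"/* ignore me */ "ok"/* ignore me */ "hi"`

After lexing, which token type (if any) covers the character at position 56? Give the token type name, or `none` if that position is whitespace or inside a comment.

pos=0: emit NUM '3' (now at pos=1)
pos=2: enter COMMENT mode (saw '/*')
exit COMMENT mode (now at pos=12)
pos=12: emit NUM '0' (now at pos=13)
pos=14: enter STRING mode
pos=14: emit STR "ok" (now at pos=18)
pos=18: enter COMMENT mode (saw '/*')
exit COMMENT mode (now at pos=33)
pos=34: enter STRING mode
pos=34: emit STR "ok" (now at pos=38)
pos=38: enter COMMENT mode (saw '/*')
exit COMMENT mode (now at pos=53)
pos=54: enter STRING mode
pos=54: emit STR "hi" (now at pos=58)
DONE. 5 tokens: [NUM, NUM, STR, STR, STR]
Position 56: char is 'i' -> STR

Answer: STR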